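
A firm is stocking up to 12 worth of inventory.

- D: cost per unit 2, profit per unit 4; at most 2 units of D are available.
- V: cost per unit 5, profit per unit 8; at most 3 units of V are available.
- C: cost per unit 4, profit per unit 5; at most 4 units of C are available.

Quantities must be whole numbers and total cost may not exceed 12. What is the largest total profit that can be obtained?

20

2×D and 2×C: cost 12 ≤ 12, profit 2·4 + 2·5 = 18.
1×D and 2×V: cost 12 ≤ 12, profit 1·4 + 2·8 = 20.
Best is 20.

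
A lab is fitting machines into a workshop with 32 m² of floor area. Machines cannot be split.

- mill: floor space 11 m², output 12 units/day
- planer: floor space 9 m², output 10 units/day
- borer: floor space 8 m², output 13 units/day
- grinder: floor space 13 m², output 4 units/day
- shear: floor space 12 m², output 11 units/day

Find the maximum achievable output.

36

Allowing fractional choices, the relaxed optimum would be about 38.7, but machines are indivisible.
mill + borer + shear: floor space 11 + 8 + 12 = 31 ≤ 32, output 12 + 13 + 11 = 36.
mill + planer + borer: floor space 11 + 9 + 8 = 28 ≤ 32, output 12 + 10 + 13 = 35.
Best is mill, borer, and shear with total output 36.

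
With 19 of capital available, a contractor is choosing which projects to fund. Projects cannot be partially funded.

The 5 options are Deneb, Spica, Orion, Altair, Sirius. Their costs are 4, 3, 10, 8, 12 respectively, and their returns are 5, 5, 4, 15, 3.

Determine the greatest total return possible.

Allowing fractional choices, the relaxed optimum would be about 26.6, but projects are indivisible.
Spica + Altair: cost 3 + 8 = 11 ≤ 19, return 5 + 15 = 20.
Deneb + Spica + Altair: cost 4 + 3 + 8 = 15 ≤ 19, return 5 + 5 + 15 = 25.
Best is Deneb, Spica, and Altair with total return 25.

25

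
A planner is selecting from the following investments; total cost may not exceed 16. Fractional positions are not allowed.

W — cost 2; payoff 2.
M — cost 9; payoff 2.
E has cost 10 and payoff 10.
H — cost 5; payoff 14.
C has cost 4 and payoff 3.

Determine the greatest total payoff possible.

W + H + C: cost 2 + 5 + 4 = 11 ≤ 16, payoff 2 + 14 + 3 = 19.
E + H: cost 10 + 5 = 15 ≤ 16, payoff 10 + 14 = 24.
W + M + H: cost 2 + 9 + 5 = 16 ≤ 16, payoff 2 + 2 + 14 = 18.
Best is E and H with total payoff 24.

24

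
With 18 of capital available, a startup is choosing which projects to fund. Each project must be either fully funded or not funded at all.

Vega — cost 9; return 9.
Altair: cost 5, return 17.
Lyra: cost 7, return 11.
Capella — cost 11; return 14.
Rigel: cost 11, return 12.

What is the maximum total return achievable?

Allowing fractional choices, the relaxed optimum would be about 35.6, but projects are indivisible.
Altair + Capella: cost 5 + 11 = 16 ≤ 18, return 17 + 14 = 31.
Altair + Lyra: cost 5 + 7 = 12 ≤ 18, return 17 + 11 = 28.
Altair + Rigel: cost 5 + 11 = 16 ≤ 18, return 17 + 12 = 29.
Best is Altair and Capella with total return 31.

31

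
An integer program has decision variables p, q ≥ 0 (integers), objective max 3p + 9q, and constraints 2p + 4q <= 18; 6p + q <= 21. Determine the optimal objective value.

(p,q)=(1,4): 2·1+4·4=18≤18, 6·1+1·4=10≤21, objective 39.
(p,q)=(0,4): 2·0+4·4=16≤18, 6·0+1·4=4≤21, objective 36.
(p,q)=(2,3): 2·2+4·3=16≤18, 6·2+1·3=15≤21, objective 33.
The best lattice point is (1,4), giving 39.

39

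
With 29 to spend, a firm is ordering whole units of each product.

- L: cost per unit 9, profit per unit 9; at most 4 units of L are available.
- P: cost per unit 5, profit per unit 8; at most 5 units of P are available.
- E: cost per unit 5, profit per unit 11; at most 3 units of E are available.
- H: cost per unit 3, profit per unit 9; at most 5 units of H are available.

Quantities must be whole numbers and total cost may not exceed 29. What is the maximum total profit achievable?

H has the best ratio (9/3); taking only H gives at most 5×9 = 45 (stopped by the supply cap of 5).
Mixing does better — 3×E and 4×H: cost 27 ≤ 29, profit 3·11 + 4·9 = 69.

69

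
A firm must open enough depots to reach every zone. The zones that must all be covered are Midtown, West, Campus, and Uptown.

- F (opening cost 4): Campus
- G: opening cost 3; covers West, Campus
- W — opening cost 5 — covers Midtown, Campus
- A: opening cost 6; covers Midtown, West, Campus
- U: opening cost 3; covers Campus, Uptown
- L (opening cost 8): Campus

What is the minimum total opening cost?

9

This is an integer covering problem.
The greedy cost-per-new-zone heuristic would pick G, U, and W for 11, but a cheaper cover exists.
Choose A and U: together they cover Midtown, West, Campus, Uptown — every zone.
Total opening cost: 6 + 3 = 9.
No cover costs less than 9.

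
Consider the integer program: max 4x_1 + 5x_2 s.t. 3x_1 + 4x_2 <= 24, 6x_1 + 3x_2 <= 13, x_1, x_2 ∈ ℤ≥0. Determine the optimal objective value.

Relaxing integrality, the LP optimum is 21.67 at (x_1,x_2) = (0, 4.33), which is not an integer point.
(x_1,x_2)=(0,4): 3·0+4·4=16≤24, 6·0+3·4=12≤13, objective 20.
(x_1,x_2)=(0,3): 3·0+4·3=12≤24, 6·0+3·3=9≤13, objective 15.
Maximum is 20 at (x_1,x_2)=(0,4).

20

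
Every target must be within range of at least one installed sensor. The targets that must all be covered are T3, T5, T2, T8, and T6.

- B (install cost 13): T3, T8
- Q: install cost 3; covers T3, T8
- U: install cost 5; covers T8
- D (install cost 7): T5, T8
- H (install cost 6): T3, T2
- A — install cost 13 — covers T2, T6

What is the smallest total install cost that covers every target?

23

Choose Q, D, and A: together they cover T3, T5, T2, T8, T6 — every target.
Total install cost: 3 + 7 + 13 = 23.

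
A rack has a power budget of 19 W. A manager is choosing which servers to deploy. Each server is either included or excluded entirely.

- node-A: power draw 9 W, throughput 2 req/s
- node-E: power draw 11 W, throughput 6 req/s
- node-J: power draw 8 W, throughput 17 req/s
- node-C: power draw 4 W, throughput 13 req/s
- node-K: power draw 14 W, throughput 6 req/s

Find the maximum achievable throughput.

30

Treat it as a binary knapsack problem.
Take node-J and node-C: power draw 8 + 4 = 12 ≤ 19, throughput 17 + 13 = 30.
No other feasible combination does better.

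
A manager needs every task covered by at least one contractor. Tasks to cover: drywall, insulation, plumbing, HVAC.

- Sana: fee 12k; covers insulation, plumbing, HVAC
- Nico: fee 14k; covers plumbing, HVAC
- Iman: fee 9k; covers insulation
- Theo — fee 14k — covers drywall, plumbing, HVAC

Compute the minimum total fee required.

The greedy cost-per-new-task heuristic would pick Sana and Theo for 26, but a cheaper cover exists.
Choose Iman and Theo: together they cover drywall, insulation, plumbing, HVAC — every task.
Total fee: 9 + 14 = 23.
No cover costs less than 23.

23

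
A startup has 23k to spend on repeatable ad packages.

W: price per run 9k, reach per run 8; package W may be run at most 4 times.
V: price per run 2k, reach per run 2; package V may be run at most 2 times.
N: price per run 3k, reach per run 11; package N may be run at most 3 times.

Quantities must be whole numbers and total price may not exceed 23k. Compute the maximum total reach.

Take 1×W, 2×V, and 3×N: price 22 ≤ 23, reach 1·8 + 2·2 + 3·11 = 45.
N has the best ratio (11/3) and is taken to its limit of 3; remaining capacity is filled optimally with the others.

45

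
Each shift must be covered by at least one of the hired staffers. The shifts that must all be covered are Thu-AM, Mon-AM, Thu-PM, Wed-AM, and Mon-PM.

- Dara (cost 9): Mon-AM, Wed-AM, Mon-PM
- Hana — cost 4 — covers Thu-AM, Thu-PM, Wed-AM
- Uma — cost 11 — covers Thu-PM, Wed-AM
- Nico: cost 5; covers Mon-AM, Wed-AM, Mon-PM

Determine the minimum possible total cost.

This is an integer covering problem.
Choose Hana and Nico: together they cover Thu-AM, Mon-AM, Thu-PM, Wed-AM, Mon-PM — every shift.
Total cost: 4 + 5 = 9.
No cover costs less than 9.

9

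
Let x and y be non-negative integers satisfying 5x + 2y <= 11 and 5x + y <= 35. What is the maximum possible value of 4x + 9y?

(x,y)=(0,5): 5·0+2·5=10≤11, 5·0+1·5=5≤35, objective 45.
(x,y)=(0,4): 5·0+2·4=8≤11, 5·0+1·4=4≤35, objective 36.
The best lattice point is (0,5), giving 45.

45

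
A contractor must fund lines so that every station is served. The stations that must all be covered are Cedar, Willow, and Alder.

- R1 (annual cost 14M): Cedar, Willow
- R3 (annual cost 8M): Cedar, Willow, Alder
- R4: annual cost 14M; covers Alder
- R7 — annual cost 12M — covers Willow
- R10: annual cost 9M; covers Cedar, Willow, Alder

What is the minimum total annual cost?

This is an integer covering problem.
R3 alone covers Cedar, Willow, Alder — every station.
Total annual cost: 8.
No cover costs less than 8.

8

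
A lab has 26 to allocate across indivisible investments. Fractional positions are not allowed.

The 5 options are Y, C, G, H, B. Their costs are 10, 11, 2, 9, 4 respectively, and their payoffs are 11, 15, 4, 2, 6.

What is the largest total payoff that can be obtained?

32

C + G + H + B: cost 11 + 2 + 9 + 4 = 26 ≤ 26, payoff 15 + 4 + 2 + 6 = 27.
Y + C + G: cost 10 + 11 + 2 = 23 ≤ 26, payoff 11 + 15 + 4 = 30.
Y + C + B: cost 10 + 11 + 4 = 25 ≤ 26, payoff 11 + 15 + 6 = 32.
Best is Y, C, and B with total payoff 32.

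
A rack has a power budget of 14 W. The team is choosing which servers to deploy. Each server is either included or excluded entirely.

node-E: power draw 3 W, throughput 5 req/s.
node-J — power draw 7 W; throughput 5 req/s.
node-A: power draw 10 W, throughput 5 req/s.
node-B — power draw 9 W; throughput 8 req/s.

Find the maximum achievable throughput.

Allowing fractional choices, the relaxed optimum would be about 14.4, but servers are indivisible.
node-E + node-A: power draw 3 + 10 = 13 ≤ 14, throughput 5 + 5 = 10.
node-E + node-J: power draw 3 + 7 = 10 ≤ 14, throughput 5 + 5 = 10.
node-E + node-B: power draw 3 + 9 = 12 ≤ 14, throughput 5 + 8 = 13.
Best is node-E and node-B with total throughput 13.

13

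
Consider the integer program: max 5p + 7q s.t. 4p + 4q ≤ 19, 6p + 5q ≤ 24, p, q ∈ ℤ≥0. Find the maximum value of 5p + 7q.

28

Relaxing integrality, the LP optimum is 33.25 at (p,q) = (0, 4.75), which is not an integer point.
(p,q)=(0,4): 4·0+4·4=16≤19, 6·0+5·4=20≤24, objective 28.
(p,q)=(1,3): 4·1+4·3=16≤19, 6·1+5·3=21≤24, objective 26.
(p,q)=(0,3): 4·0+4·3=12≤19, 6·0+5·3=15≤24, objective 21.
No feasible integer point exceeds 28.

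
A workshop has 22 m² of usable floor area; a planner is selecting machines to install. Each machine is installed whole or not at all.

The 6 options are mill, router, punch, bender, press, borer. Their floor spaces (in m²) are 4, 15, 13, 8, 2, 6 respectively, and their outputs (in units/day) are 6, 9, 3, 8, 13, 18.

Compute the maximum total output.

45

Take mill, bender, press, and borer: floor space 4 + 8 + 2 + 6 = 20 ≤ 22, output 6 + 8 + 13 + 18 = 45.
No other feasible combination does better.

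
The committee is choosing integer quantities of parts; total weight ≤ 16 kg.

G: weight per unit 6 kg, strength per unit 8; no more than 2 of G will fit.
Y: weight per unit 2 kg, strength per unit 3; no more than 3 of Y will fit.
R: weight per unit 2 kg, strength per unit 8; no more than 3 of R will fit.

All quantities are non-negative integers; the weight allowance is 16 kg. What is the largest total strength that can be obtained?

38

This is a bounded integer knapsack.
1×G, 1×Y, and 3×R: weight 14 ≤ 16, strength 1·8 + 1·3 + 3·8 = 35.
1×G, 2×Y, and 3×R: weight 16 ≤ 16, strength 1·8 + 2·3 + 3·8 = 38.
Best is 38.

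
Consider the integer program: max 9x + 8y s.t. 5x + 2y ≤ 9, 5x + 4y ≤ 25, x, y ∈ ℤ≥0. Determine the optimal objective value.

32

(x,y)=(0,4) is feasible, giving 32.
(x,y)=(0,3) is feasible, giving 24.
The best lattice point is (0,4), giving 32.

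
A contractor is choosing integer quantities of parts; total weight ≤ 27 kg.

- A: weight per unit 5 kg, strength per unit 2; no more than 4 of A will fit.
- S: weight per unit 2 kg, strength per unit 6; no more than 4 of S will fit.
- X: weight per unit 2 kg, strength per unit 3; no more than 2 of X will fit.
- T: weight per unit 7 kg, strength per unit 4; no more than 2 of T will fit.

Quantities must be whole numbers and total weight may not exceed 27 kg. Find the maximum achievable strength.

38

This is a bounded integer knapsack.
Take 4×S, 2×X, and 2×T: weight 26 ≤ 27, strength 4·6 + 2·3 + 2·4 = 38.
S has the best ratio (6/2) and is taken to its limit of 4; remaining capacity is filled optimally with the others.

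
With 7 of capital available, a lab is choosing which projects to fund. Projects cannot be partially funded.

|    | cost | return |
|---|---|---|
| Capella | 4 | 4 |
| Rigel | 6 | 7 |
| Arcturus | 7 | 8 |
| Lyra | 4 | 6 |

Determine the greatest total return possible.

This is an integer program with binary decision variables.
Allowing fractional choices, the relaxed optimum would be about 9.5, but projects are indivisible.
Arcturus: cost 7 ≤ 7, return 8.
Rigel: cost 6 ≤ 7, return 7.
Lyra: cost 4 ≤ 7, return 6.
Best is Arcturus with total return 8.

8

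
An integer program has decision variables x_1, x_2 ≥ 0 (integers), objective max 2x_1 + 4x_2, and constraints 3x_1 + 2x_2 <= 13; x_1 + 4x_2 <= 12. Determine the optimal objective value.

The continuous relaxation peaks at (2.8, 2.3) with value 14.80; rounding to a feasible lattice point costs some objective.
(x_1,x_2)=(3,2): 3·3+2·2=13≤13, 1·3+4·2=11≤12, objective 14.
(x_1,x_2)=(2,2): 3·2+2·2=10≤13, 1·2+4·2=10≤12, objective 12.
(x_1,x_2)=(1,2): 3·1+2·2=7≤13, 1·1+4·2=9≤12, objective 10.
Maximum is 14 at (x_1,x_2)=(3,2).

14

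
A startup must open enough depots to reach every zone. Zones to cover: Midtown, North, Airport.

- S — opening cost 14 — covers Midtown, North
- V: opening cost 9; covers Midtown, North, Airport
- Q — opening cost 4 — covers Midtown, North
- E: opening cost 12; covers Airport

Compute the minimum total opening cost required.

The greedy cost-per-new-zone heuristic would pick Q and V for 13, but a cheaper cover exists.
V alone covers Midtown, North, Airport — every zone.
Total opening cost: 9.
No cover costs less than 9.

9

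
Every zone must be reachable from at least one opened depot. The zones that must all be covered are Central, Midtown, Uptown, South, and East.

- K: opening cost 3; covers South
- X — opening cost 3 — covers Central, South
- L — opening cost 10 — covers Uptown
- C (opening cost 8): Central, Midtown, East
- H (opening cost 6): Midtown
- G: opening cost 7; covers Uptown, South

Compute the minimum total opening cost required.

The greedy cost-per-new-zone heuristic would pick X, C, and G for 18, but a cheaper cover exists.
Choose C and G: together they cover Central, Midtown, Uptown, South, East — every zone.
Total opening cost: 8 + 7 = 15.
No cover costs less than 15.

15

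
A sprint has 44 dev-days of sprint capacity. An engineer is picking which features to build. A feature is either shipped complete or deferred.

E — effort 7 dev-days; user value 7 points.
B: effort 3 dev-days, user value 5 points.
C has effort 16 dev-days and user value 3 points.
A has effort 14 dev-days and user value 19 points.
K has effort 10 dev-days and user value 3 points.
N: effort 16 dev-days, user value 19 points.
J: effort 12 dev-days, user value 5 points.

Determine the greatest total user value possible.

50

Take E, B, A, and N: effort 7 + 3 + 14 + 16 = 40 ≤ 44, user value 7 + 5 + 19 + 19 = 50.
No other feasible combination does better.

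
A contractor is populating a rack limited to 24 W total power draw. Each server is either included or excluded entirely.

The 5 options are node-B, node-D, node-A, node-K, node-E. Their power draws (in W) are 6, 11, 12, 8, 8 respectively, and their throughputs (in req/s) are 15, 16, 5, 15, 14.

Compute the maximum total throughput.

44

This is an integer program with binary decision variables.
Take node-B, node-K, and node-E: power draw 6 + 8 + 8 = 22 ≤ 24, throughput 15 + 15 + 14 = 44.
No other feasible combination does better.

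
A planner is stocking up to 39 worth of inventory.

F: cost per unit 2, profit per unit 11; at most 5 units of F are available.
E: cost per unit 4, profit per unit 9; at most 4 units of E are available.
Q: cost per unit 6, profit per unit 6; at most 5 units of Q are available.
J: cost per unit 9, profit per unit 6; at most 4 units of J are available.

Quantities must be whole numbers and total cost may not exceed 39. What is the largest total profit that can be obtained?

103

This is a bounded integer knapsack.
5×F, 4×E, and 1×J: cost 35 ≤ 39, profit 5·11 + 4·9 + 1·6 = 97.
5×F, 4×E, and 2×Q: cost 38 ≤ 39, profit 5·11 + 4·9 + 2·6 = 103.
Best is 103.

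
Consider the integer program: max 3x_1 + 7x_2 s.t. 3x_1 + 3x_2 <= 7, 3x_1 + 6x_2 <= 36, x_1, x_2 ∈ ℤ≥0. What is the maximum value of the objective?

14

(x_1,x_2)=(0,2): 3·0+3·2=6≤7, 3·0+6·2=12≤36, objective 14.
(x_1,x_2)=(1,1): 3·1+3·1=6≤7, 3·1+6·1=9≤36, objective 10.
(x_1,x_2)=(0,1): 3·0+3·1=3≤7, 3·0+6·1=6≤36, objective 7.
No feasible integer point exceeds 14.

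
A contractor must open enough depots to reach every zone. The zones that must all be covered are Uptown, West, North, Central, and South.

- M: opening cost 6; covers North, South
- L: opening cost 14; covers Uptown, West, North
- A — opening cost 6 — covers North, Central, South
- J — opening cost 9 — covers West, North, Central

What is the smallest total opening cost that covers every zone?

Choose L and A: together they cover Uptown, West, North, Central, South — every zone.
Total opening cost: 14 + 6 = 20.
No cover costs less than 20.

20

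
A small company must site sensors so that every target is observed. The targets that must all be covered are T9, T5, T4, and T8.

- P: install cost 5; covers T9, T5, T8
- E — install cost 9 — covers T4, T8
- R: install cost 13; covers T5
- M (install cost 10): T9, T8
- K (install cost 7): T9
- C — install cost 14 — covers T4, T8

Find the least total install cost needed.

14

This is a weighted set-cover instance.
Choose P and E: together they cover T9, T5, T4, T8 — every target.
Total install cost: 5 + 9 = 14.
No cover costs less than 14.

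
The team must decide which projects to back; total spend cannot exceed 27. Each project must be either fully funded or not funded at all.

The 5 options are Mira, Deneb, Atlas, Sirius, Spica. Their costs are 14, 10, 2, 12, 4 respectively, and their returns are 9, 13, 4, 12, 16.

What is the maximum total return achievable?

41

Allowing fractional choices, the relaxed optimum would be about 44.0, but projects are indivisible.
Deneb + Sirius + Spica: cost 10 + 12 + 4 = 26 ≤ 27, return 13 + 12 + 16 = 41.
Deneb + Atlas + Spica: cost 10 + 2 + 4 = 16 ≤ 27, return 13 + 4 + 16 = 33.
Best is Deneb, Sirius, and Spica with total return 41.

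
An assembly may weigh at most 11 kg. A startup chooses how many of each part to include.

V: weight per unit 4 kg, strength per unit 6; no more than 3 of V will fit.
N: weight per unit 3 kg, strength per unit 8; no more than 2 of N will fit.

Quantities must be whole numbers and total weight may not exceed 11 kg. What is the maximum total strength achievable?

22

Take 1×V and 2×N: weight 10 ≤ 11, strength 1·6 + 2·8 = 22.
N has the best ratio (8/3) and is taken to its limit of 2; remaining capacity is filled optimally with the others.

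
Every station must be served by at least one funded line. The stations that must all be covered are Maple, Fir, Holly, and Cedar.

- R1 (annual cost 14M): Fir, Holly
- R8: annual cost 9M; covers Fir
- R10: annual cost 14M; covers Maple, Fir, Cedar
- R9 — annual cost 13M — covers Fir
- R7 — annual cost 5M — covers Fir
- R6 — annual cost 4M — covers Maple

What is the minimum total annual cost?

28

The greedy cost-per-new-station heuristic would pick R6, R7, R1, and R10 for 37, but a cheaper cover exists.
Choose R1 and R10: together they cover Maple, Fir, Holly, Cedar — every station.
Total annual cost: 14 + 14 = 28.
No cover costs less than 28.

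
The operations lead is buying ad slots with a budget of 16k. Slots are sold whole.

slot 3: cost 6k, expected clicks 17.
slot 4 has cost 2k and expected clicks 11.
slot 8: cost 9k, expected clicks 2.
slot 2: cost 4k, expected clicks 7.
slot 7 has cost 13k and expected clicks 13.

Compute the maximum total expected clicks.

35

slot 3 + slot 2: cost 6 + 4 = 10 ≤ 16, expected clicks 17 + 7 = 24.
slot 3 + slot 4 + slot 2: cost 6 + 2 + 4 = 12 ≤ 16, expected clicks 17 + 11 + 7 = 35.
slot 3 + slot 4: cost 6 + 2 = 8 ≤ 16, expected clicks 17 + 11 = 28.
Best is slot 3, slot 4, and slot 2 with total expected clicks 35.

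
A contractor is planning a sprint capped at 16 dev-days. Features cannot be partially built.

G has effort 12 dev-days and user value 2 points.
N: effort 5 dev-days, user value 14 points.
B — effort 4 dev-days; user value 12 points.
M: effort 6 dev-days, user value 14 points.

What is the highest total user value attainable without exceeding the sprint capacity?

40

Take N, B, and M: effort 5 + 4 + 6 = 15 ≤ 16, user value 14 + 12 + 14 = 40.
No other feasible combination does better.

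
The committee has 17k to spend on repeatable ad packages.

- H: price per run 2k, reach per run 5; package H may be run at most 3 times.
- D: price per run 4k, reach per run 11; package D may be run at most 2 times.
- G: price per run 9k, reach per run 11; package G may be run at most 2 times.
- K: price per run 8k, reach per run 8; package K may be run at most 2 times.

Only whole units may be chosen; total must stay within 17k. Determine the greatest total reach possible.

37

This is a bounded integer knapsack.
D has the best ratio (11/4); taking only D gives at most 2×11 = 22 (stopped by the supply cap of 2).
Mixing does better — 3×H and 2×D: price 14 ≤ 17, reach 3·5 + 2·11 = 37.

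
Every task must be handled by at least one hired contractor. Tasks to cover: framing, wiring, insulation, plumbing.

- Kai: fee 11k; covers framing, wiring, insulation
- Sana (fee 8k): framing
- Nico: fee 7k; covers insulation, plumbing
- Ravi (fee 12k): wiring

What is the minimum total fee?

18

This is an integer covering problem.
Choose Kai and Nico: together they cover framing, wiring, insulation, plumbing — every task.
Total fee: 11 + 7 = 18.
No cover costs less than 18.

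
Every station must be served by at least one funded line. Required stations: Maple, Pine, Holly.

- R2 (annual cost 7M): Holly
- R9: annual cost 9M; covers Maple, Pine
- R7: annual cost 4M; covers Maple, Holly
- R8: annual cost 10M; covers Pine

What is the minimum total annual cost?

This is an integer covering problem.
Choose R9 and R7: together they cover Maple, Pine, Holly — every station.
Total annual cost: 9 + 4 = 13.
No cover costs less than 13.

13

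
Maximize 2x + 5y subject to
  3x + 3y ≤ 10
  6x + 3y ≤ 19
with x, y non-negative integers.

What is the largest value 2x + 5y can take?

15

(x,y)=(0,3) is feasible, giving 15.
(x,y)=(1,2) is feasible, giving 12.
No feasible integer point exceeds 15.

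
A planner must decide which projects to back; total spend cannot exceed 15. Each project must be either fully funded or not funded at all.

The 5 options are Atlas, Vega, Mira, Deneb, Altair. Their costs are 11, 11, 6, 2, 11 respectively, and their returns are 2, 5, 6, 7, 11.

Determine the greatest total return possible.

18

Treat it as a binary knapsack problem.
Deneb + Altair: cost 2 + 11 = 13 ≤ 15, return 7 + 11 = 18.
Vega + Deneb: cost 11 + 2 = 13 ≤ 15, return 5 + 7 = 12.
Mira + Deneb: cost 6 + 2 = 8 ≤ 15, return 6 + 7 = 13.
Best is Deneb and Altair with total return 18.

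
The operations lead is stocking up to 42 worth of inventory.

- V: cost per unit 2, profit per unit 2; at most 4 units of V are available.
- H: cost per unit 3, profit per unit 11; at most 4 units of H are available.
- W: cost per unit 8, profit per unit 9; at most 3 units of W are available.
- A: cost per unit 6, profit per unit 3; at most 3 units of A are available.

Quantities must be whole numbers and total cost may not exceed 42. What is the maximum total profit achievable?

H has the best ratio (11/3); taking only H gives at most 4×11 = 44 (stopped by the supply cap of 4).
Mixing does better — 3×V, 4×H, and 3×W: cost 42 ≤ 42, profit 3·2 + 4·11 + 3·9 = 77.

77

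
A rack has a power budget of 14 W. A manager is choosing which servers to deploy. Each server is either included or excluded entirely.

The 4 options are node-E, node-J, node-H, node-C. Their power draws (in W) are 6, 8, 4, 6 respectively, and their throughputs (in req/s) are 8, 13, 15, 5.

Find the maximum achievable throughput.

This is an integer program with binary decision variables.
Take node-J and node-H: power draw 8 + 4 = 12 ≤ 14, throughput 13 + 15 = 28.
No other feasible combination does better.

28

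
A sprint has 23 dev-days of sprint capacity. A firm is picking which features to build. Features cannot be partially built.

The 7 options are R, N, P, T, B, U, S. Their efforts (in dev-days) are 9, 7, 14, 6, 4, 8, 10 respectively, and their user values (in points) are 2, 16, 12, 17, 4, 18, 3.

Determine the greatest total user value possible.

51

Allowing fractional choices, the relaxed optimum would be about 53.0, but features are indivisible.
N + B + U: effort 7 + 4 + 8 = 19 ≤ 23, user value 16 + 4 + 18 = 38.
T + B + U: effort 6 + 4 + 8 = 18 ≤ 23, user value 17 + 4 + 18 = 39.
N + T + U: effort 7 + 6 + 8 = 21 ≤ 23, user value 16 + 17 + 18 = 51.
Best is N, T, and U with total user value 51.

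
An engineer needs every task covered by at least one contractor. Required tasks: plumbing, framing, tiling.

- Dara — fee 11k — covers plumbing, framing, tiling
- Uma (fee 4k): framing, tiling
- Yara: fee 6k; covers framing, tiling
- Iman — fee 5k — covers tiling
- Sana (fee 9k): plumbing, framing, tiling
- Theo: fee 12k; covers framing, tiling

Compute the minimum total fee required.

The greedy cost-per-new-task heuristic would pick Uma and Sana for 13, but a cheaper cover exists.
Sana alone covers plumbing, framing, tiling — every task.
Total fee: 9.
No cover costs less than 9.

9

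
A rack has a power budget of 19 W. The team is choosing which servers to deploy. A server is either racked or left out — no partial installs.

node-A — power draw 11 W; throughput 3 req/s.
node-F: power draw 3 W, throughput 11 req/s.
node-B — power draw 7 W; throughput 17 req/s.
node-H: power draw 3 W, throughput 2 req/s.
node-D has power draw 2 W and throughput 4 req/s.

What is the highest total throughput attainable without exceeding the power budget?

34

node-F + node-B + node-D: power draw 3 + 7 + 2 = 12 ≤ 19, throughput 11 + 17 + 4 = 32.
node-F + node-B + node-H + node-D: power draw 3 + 7 + 3 + 2 = 15 ≤ 19, throughput 11 + 17 + 2 + 4 = 34.
node-F + node-B + node-H: power draw 3 + 7 + 3 = 13 ≤ 19, throughput 11 + 17 + 2 = 30.
Best is node-F, node-B, node-H, and node-D with total throughput 34.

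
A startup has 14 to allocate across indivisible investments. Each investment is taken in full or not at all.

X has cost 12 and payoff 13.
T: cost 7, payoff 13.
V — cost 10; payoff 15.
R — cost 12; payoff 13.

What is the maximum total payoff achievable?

15

Take V: cost 10 ≤ 14, payoff 15.
No other feasible combination does better.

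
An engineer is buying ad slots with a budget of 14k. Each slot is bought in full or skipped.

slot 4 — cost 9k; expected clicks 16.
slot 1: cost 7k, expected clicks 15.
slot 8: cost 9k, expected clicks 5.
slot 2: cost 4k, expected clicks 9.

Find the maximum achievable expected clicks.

Allowing fractional choices, the relaxed optimum would be about 29.3, but ad slots are indivisible.
slot 4 + slot 2: cost 9 + 4 = 13 ≤ 14, expected clicks 16 + 9 = 25.
slot 4: cost 9 ≤ 14, expected clicks 16.
slot 1 + slot 2: cost 7 + 4 = 11 ≤ 14, expected clicks 15 + 9 = 24.
Best is slot 4 and slot 2 with total expected clicks 25.

25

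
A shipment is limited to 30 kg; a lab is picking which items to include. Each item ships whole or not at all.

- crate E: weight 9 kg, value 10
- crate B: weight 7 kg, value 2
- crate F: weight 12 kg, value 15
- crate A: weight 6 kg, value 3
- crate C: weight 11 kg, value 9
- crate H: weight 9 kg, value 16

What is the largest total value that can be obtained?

crate E + crate C + crate H: weight 9 + 11 + 9 = 29 ≤ 30, value 10 + 9 + 16 = 35.
crate F + crate A + crate H: weight 12 + 6 + 9 = 27 ≤ 30, value 15 + 3 + 16 = 34.
crate E + crate F + crate H: weight 9 + 12 + 9 = 30 ≤ 30, value 10 + 15 + 16 = 41.
Best is crate E, crate F, and crate H with total value 41.

41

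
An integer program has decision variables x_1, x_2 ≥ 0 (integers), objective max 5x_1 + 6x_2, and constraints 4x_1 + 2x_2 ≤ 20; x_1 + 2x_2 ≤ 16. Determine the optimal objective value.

48

Relaxing integrality, the LP optimum is 50.67 at (x_1,x_2) = (1.33, 7.33), which is not an integer point.
(x_1,x_2)=(0,8): 4·0+2·8=16≤20, 1·0+2·8=16≤16, objective 48.
(x_1,x_2)=(1,7): 4·1+2·7=18≤20, 1·1+2·7=15≤16, objective 47.
No feasible integer point exceeds 48.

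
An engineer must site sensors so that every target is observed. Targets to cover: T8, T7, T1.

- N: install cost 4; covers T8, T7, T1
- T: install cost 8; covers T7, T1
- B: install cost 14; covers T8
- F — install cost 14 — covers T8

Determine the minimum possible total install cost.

4

N alone covers T8, T7, T1 — every target.
Total install cost: 4.
No cover costs less than 4.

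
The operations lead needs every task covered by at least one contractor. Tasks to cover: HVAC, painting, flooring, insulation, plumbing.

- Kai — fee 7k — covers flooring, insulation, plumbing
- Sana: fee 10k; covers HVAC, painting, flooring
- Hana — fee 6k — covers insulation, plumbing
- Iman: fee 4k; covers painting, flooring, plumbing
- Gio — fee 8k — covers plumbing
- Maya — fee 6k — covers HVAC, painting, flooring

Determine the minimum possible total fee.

12

The greedy cost-per-new-task heuristic would pick Iman, Hana, and Maya for 16, but a cheaper cover exists.
Choose Hana and Maya: together they cover HVAC, painting, flooring, insulation, plumbing — every task.
Total fee: 6 + 6 = 12.
No cover costs less than 12.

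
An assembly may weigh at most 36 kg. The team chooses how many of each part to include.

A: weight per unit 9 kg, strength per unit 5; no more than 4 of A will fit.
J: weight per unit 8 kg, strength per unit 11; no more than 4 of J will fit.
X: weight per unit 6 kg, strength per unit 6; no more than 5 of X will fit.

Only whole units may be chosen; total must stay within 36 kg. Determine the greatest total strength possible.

45

4×J: weight 32 ≤ 36, strength 4·11 = 44.
3×J and 2×X: weight 36 ≤ 36, strength 3·11 + 2·6 = 45.
Best is 45.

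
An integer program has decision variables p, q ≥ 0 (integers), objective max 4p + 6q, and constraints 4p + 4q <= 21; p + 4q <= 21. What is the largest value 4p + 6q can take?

30

(p,q)=(0,5): 4·0+4·5=20≤21, 1·0+4·5=20≤21, objective 30.
(p,q)=(1,4): 4·1+4·4=20≤21, 1·1+4·4=17≤21, objective 28.
(p,q)=(0,4): 4·0+4·4=16≤21, 1·0+4·4=16≤21, objective 24.
The best lattice point is (0,5), giving 30.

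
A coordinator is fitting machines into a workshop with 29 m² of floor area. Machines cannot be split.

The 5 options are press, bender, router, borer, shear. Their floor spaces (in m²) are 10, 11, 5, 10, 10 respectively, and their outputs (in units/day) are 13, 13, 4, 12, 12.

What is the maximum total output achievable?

30

Allowing fractional choices, the relaxed optimum would be about 35.8, but machines are indivisible.
press + bender + router: floor space 10 + 11 + 5 = 26 ≤ 29, output 13 + 13 + 4 = 30.
press + router + borer: floor space 10 + 5 + 10 = 25 ≤ 29, output 13 + 4 + 12 = 29.
press + router + shear: floor space 10 + 5 + 10 = 25 ≤ 29, output 13 + 4 + 12 = 29.
Best is press, bender, and router with total output 30.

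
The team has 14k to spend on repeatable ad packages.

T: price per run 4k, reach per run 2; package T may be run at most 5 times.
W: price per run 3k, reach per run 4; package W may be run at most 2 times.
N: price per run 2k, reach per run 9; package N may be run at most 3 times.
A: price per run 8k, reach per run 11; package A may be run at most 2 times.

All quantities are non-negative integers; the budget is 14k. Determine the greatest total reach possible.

N has the best ratio (9/2); taking only N gives at most 3×9 = 27 (stopped by the supply cap of 3).
Mixing does better — 3×N and 1×A: price 14 ≤ 14, reach 3·9 + 1·11 = 38.

38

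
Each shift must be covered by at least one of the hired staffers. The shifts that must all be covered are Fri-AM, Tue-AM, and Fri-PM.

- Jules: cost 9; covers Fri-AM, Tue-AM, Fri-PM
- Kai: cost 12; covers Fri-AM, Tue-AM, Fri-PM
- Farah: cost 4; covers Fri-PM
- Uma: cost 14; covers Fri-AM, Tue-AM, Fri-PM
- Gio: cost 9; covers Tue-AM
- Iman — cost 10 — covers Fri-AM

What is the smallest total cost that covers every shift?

This is an integer covering problem.
Jules alone covers Fri-AM, Tue-AM, Fri-PM — every shift.
Total cost: 9.
No cover costs less than 9.

9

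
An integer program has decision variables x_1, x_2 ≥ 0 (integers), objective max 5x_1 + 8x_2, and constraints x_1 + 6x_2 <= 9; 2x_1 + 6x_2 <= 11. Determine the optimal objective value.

25

The continuous relaxation peaks at (5.5, 0) with value 27.50; rounding to a feasible lattice point costs some objective.
(x_1,x_2)=(5,0): 1·5+6·0=5≤9, 2·5+6·0=10≤11, objective 25.
(x_1,x_2)=(4,0): 1·4+6·0=4≤9, 2·4+6·0=8≤11, objective 20.
Maximum is 25 at (x_1,x_2)=(5,0).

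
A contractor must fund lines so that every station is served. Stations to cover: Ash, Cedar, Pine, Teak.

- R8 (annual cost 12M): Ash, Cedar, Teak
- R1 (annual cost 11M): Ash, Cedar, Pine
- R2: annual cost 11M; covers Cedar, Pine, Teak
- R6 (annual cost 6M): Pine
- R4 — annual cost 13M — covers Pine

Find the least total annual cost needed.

The greedy cost-per-new-station heuristic would pick R1 and R2 for 22, but a cheaper cover exists.
Choose R8 and R6: together they cover Ash, Cedar, Pine, Teak — every station.
Total annual cost: 12 + 6 = 18.
No cover costs less than 18.

18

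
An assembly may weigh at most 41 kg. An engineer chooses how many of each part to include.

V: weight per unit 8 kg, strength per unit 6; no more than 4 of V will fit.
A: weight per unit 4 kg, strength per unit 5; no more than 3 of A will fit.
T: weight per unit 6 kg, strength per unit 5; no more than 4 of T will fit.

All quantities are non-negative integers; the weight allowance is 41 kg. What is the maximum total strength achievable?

This is a bounded integer knapsack.
A has the best ratio (5/4); taking only A gives at most 3×5 = 15 (stopped by the supply cap of 3).
Mixing does better — 2×V, 3×A, and 2×T: weight 40 ≤ 41, strength 2·6 + 3·5 + 2·5 = 37.

37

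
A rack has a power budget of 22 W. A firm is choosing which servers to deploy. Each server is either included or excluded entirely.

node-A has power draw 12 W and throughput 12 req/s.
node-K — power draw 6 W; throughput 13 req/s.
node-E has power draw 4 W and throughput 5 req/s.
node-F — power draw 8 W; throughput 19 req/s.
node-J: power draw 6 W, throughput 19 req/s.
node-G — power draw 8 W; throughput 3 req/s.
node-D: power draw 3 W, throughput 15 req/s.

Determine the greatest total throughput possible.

58

Treat it as a binary knapsack problem.
node-F + node-J + node-D: power draw 8 + 6 + 3 = 17 ≤ 22, throughput 19 + 19 + 15 = 53.
node-K + node-E + node-J + node-D: power draw 6 + 4 + 6 + 3 = 19 ≤ 22, throughput 13 + 5 + 19 + 15 = 52.
node-E + node-F + node-J + node-D: power draw 4 + 8 + 6 + 3 = 21 ≤ 22, throughput 5 + 19 + 19 + 15 = 58.
Best is node-E, node-F, node-J, and node-D with total throughput 58.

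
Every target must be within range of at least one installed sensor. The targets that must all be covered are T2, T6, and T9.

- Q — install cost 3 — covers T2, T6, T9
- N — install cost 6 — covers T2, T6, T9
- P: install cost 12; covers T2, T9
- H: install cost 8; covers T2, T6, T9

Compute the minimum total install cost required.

3

Q alone covers T2, T6, T9 — every target.
Total install cost: 3.
No cover costs less than 3.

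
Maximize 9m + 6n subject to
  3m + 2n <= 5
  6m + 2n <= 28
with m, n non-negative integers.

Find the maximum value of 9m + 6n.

(m,n)=(1,1): 3·1+2·1=5≤5, 6·1+2·1=8≤28, objective 15.
(m,n)=(0,2): 3·0+2·2=4≤5, 6·0+2·2=4≤28, objective 12.
(m,n)=(1,0): 3·1+2·0=3≤5, 6·1+2·0=6≤28, objective 9.
No feasible integer point exceeds 15.

15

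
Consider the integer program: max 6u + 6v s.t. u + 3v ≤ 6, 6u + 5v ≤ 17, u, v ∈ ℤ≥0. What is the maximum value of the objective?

18

Relaxing integrality, the LP optimum is 18.46 at (u,v) = (1.62, 1.46), which is not an integer point.
(u,v)=(2,1): 1·2+3·1=5≤6, 6·2+5·1=17≤17, objective 18.
(u,v)=(1,1): 1·1+3·1=4≤6, 6·1+5·1=11≤17, objective 12.
(u,v)=(2,0): 1·2+3·0=2≤6, 6·2+5·0=12≤17, objective 12.
(u,v)=(0,2): 1·0+3·2=6≤6, 6·0+5·2=10≤17, objective 12.
The best lattice point is (2,1), giving 18.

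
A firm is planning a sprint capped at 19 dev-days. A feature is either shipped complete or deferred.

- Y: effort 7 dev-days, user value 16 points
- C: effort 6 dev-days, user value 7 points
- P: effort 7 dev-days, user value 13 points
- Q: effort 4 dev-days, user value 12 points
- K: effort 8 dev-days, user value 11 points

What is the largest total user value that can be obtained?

Allowing fractional choices, the relaxed optimum would be about 42.4, but features are indivisible.
P + Q + K: effort 7 + 4 + 8 = 19 ≤ 19, user value 13 + 12 + 11 = 36.
Y + P + Q: effort 7 + 7 + 4 = 18 ≤ 19, user value 16 + 13 + 12 = 41.
Y + Q + K: effort 7 + 4 + 8 = 19 ≤ 19, user value 16 + 12 + 11 = 39.
Best is Y, P, and Q with total user value 41.

41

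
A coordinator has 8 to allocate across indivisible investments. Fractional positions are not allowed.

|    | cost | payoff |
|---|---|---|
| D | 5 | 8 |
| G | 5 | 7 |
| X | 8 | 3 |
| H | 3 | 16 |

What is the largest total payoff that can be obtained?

D + H: cost 5 + 3 = 8 ≤ 8, payoff 8 + 16 = 24.
G + H: cost 5 + 3 = 8 ≤ 8, payoff 7 + 16 = 23.
H: cost 3 ≤ 8, payoff 16.
Best is D and H with total payoff 24.

24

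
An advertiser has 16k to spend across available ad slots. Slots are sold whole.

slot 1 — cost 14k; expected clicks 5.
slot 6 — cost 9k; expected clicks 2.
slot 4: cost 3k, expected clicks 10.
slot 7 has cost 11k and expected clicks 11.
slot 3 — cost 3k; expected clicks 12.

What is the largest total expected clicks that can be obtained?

24

Allowing fractional choices, the relaxed optimum would be about 32.0, but ad slots are indivisible.
slot 4 + slot 3: cost 3 + 3 = 6 ≤ 16, expected clicks 10 + 12 = 22.
slot 7 + slot 3: cost 11 + 3 = 14 ≤ 16, expected clicks 11 + 12 = 23.
slot 6 + slot 4 + slot 3: cost 9 + 3 + 3 = 15 ≤ 16, expected clicks 2 + 10 + 12 = 24.
Best is slot 6, slot 4, and slot 3 with total expected clicks 24.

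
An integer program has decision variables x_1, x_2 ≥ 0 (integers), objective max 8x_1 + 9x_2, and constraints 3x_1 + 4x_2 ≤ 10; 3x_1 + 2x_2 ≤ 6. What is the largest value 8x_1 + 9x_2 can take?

Relaxing integrality, the LP optimum is 23.33 at (x_1,x_2) = (0.667, 2), which is not an integer point.
(x_1,x_2)=(0,2): 3·0+4·2=8≤10, 3·0+2·2=4≤6, objective 18.
(x_1,x_2)=(1,1): 3·1+4·1=7≤10, 3·1+2·1=5≤6, objective 17.
The best lattice point is (0,2), giving 18.

18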